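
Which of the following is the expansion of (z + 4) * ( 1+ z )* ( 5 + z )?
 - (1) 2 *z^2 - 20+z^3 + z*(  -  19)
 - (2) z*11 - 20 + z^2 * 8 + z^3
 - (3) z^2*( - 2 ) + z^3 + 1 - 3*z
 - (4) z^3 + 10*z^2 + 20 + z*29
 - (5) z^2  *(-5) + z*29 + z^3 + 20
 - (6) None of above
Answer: 4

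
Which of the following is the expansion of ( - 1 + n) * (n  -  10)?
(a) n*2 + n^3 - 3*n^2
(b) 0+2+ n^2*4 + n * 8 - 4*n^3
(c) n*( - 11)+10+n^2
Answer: c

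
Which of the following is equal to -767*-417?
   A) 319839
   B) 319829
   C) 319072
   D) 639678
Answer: A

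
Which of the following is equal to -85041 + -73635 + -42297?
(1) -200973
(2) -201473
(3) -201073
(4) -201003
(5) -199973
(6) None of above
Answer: 1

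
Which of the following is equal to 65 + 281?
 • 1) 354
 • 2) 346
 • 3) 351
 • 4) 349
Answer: 2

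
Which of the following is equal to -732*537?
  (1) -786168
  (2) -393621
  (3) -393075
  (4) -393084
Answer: 4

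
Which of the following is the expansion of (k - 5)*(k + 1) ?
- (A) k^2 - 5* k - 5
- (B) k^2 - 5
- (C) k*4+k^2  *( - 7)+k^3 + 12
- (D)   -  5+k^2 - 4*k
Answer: D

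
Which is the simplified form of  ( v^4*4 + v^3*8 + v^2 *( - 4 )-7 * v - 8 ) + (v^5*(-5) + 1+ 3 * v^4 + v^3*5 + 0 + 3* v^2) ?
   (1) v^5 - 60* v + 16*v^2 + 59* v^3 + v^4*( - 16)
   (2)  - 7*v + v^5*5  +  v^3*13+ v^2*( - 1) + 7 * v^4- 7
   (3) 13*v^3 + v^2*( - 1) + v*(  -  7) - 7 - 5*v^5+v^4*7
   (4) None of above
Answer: 3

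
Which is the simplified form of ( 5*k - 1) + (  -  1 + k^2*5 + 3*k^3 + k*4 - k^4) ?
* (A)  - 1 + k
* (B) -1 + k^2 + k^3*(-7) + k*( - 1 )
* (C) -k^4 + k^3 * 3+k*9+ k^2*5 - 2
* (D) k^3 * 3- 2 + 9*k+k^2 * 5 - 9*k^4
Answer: C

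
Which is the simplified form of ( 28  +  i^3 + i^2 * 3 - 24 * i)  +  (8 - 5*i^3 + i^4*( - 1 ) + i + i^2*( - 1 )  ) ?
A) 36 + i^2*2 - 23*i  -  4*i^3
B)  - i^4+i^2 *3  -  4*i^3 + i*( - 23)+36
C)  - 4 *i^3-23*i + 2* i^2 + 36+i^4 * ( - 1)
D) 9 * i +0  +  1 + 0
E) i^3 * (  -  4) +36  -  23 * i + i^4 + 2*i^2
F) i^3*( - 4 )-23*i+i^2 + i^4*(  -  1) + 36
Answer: C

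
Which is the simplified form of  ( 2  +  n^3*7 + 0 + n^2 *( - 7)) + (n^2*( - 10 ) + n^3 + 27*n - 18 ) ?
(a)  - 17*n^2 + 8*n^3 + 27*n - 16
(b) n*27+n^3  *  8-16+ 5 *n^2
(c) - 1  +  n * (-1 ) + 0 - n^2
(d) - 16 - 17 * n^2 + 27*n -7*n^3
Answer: a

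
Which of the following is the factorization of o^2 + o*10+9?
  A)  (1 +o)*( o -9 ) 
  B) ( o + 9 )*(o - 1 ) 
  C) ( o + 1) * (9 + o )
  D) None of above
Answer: C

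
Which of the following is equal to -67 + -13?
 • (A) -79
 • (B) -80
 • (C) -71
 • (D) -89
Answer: B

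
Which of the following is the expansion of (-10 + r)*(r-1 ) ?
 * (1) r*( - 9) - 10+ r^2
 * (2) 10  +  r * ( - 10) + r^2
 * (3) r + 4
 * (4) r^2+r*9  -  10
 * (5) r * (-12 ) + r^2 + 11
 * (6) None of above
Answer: 6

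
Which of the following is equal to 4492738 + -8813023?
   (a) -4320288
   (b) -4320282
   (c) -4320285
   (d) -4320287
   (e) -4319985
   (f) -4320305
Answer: c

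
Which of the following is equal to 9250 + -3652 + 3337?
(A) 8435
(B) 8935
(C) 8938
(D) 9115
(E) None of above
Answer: B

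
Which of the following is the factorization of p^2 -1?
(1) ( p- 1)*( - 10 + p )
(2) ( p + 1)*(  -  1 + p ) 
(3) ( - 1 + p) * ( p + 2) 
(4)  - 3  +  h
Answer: 2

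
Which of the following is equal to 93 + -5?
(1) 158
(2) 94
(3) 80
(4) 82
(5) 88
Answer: 5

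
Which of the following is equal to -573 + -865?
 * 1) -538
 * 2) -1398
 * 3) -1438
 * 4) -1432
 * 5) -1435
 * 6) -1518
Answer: 3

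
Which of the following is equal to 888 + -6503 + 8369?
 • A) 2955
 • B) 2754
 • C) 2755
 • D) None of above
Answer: B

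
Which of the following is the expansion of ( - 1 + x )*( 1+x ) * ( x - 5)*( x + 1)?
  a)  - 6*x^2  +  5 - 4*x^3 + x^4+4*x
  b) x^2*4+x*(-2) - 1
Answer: a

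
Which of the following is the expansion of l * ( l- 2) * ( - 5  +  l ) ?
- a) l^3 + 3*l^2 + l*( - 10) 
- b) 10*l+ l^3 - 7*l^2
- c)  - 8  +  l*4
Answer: b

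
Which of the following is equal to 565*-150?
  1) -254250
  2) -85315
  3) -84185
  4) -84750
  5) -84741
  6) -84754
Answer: 4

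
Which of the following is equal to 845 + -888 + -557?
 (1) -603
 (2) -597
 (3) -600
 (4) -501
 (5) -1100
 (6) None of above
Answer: 3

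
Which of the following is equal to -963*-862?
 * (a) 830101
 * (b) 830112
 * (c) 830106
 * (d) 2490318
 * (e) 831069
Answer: c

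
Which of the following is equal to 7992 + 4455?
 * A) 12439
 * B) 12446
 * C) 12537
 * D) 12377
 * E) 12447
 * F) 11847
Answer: E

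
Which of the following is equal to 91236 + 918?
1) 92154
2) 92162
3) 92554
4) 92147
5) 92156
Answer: 1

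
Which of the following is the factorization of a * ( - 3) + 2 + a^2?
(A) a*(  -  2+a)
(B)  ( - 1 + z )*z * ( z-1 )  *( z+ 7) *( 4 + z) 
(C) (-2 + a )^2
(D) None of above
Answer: D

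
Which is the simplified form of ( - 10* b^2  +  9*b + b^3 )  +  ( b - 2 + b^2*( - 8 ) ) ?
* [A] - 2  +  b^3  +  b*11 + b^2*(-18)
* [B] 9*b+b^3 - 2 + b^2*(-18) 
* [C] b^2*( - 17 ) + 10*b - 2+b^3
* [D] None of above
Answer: D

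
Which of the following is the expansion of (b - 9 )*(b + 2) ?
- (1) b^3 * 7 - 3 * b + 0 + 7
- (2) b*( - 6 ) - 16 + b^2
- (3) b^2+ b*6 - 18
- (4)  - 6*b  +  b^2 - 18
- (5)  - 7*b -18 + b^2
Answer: 5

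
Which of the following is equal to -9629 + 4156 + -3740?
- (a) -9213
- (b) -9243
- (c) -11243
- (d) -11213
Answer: a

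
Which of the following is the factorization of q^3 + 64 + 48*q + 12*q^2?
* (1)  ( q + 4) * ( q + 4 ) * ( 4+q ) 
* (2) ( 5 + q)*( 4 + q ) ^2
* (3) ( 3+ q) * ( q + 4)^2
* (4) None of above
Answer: 1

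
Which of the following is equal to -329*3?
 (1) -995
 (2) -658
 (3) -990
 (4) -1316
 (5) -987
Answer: 5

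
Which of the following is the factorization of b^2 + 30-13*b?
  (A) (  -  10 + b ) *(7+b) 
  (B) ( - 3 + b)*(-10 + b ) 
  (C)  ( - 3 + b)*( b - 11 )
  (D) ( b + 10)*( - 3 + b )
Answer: B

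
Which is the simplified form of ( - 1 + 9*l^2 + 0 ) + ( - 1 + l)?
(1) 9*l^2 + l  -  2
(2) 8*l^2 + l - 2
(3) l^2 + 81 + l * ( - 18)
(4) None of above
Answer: 1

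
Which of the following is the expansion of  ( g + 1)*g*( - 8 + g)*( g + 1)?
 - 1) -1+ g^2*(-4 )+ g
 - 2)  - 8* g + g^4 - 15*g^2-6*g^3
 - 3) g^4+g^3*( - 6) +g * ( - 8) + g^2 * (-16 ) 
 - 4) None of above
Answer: 2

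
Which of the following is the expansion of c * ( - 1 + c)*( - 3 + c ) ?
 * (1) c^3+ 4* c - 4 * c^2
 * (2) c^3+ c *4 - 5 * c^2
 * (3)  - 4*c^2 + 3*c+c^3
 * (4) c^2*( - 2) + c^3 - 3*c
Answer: 3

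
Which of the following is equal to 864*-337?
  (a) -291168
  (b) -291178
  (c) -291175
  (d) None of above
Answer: a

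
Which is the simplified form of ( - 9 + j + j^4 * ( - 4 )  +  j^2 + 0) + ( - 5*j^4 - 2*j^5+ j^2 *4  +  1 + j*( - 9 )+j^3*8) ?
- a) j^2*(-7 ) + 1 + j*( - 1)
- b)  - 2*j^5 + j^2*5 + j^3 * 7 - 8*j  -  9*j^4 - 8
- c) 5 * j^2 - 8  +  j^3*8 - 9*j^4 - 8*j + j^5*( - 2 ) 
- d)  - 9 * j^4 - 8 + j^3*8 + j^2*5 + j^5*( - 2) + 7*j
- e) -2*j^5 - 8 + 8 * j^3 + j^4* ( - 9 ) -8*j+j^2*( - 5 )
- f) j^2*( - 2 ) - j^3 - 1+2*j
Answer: c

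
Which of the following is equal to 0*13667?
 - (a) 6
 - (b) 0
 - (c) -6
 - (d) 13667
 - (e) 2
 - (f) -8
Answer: b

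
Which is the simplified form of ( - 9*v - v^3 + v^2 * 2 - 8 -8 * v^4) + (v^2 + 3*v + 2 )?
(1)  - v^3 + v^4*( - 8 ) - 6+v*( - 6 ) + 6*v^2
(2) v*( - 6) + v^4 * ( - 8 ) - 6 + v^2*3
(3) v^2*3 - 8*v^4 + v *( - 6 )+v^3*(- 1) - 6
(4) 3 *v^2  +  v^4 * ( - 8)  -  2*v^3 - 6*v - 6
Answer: 3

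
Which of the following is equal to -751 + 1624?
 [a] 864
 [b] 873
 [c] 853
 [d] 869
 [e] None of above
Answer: b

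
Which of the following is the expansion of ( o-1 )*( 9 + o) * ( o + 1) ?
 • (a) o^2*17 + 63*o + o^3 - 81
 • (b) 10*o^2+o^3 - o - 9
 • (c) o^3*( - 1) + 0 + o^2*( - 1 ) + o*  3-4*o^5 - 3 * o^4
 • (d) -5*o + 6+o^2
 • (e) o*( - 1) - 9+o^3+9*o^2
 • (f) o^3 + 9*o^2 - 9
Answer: e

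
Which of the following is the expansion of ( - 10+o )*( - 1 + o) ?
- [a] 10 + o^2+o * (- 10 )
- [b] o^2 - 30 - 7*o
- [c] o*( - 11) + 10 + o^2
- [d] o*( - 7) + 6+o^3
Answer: c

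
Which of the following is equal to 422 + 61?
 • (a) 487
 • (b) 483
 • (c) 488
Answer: b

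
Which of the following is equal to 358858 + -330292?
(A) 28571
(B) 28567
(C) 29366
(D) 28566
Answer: D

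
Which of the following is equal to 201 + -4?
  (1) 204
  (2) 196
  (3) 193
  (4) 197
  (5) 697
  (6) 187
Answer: 4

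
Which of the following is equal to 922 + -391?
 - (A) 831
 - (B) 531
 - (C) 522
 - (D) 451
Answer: B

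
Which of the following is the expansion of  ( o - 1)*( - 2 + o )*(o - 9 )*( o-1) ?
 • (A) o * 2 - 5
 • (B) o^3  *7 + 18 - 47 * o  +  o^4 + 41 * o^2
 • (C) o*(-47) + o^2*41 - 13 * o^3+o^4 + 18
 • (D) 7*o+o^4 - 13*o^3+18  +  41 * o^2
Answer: C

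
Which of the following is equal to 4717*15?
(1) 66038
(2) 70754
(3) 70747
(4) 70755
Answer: 4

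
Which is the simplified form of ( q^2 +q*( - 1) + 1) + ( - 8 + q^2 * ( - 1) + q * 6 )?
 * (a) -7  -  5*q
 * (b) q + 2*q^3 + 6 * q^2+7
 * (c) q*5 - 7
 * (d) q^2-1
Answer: c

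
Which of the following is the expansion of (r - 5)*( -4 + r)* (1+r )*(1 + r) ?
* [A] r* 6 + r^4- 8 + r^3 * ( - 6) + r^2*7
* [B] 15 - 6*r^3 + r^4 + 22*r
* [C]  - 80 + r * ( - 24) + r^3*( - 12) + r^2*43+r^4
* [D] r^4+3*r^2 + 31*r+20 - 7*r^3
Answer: D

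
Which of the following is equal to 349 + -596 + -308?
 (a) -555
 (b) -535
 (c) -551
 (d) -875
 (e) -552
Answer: a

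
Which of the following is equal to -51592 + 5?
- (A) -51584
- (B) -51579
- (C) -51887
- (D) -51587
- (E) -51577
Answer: D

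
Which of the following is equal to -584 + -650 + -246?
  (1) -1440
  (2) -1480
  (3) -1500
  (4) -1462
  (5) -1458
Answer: 2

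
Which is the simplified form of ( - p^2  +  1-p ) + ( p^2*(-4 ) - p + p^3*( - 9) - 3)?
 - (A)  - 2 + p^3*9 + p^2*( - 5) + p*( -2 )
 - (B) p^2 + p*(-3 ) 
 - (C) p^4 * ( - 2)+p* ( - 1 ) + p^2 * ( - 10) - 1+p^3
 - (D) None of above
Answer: D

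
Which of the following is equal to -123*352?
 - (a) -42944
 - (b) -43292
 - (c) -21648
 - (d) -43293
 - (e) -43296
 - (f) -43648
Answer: e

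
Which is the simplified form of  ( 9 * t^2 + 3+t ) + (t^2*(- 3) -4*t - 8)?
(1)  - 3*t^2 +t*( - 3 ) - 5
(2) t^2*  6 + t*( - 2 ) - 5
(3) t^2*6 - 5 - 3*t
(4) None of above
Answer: 3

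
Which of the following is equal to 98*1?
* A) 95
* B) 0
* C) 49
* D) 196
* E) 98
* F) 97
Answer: E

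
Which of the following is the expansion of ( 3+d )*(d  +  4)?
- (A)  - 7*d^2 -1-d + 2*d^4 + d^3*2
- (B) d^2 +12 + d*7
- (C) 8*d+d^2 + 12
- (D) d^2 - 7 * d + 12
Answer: B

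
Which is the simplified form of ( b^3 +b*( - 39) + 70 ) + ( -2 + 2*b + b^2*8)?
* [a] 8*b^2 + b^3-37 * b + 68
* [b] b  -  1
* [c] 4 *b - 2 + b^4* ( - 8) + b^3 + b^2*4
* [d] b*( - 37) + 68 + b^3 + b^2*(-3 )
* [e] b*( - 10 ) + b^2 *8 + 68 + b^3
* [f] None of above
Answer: a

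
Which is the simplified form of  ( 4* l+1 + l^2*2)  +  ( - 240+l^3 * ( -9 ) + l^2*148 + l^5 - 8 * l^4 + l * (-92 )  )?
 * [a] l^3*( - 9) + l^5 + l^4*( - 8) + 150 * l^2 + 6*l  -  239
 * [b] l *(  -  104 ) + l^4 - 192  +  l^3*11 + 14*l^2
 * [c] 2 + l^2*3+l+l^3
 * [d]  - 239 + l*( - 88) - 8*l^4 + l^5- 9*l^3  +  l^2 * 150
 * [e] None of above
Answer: d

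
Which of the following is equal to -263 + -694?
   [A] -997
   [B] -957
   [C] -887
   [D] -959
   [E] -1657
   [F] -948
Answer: B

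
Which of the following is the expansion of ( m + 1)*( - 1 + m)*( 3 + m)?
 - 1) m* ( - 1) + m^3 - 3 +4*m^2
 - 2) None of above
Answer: 2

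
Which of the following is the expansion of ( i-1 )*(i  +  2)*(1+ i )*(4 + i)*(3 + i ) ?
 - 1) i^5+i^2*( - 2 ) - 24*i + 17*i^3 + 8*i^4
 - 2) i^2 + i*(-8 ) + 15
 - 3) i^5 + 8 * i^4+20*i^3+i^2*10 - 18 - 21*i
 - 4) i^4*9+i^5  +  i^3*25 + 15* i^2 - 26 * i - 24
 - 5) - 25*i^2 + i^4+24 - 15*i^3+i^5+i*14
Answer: 4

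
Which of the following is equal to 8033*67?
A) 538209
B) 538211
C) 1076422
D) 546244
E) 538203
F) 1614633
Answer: B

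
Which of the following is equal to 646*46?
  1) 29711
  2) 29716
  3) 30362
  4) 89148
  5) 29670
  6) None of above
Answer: 2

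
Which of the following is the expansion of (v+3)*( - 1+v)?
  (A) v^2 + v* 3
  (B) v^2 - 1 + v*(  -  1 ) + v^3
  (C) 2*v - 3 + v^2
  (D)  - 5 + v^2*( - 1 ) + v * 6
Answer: C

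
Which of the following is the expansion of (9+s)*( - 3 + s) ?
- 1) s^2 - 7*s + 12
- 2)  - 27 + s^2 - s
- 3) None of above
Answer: 3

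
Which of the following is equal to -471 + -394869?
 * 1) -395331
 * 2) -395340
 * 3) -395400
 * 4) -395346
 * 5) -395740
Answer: 2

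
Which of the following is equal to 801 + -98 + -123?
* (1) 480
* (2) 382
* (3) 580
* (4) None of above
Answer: 3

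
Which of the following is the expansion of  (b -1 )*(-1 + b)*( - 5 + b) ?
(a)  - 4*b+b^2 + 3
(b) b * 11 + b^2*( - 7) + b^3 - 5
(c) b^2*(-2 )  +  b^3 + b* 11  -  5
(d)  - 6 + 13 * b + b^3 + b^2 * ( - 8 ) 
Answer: b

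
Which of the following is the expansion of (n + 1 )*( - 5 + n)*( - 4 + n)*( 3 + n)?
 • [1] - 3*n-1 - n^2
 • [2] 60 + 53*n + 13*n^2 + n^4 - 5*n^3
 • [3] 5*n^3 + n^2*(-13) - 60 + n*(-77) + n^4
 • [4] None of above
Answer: 4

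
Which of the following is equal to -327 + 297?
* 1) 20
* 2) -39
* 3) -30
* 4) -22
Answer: 3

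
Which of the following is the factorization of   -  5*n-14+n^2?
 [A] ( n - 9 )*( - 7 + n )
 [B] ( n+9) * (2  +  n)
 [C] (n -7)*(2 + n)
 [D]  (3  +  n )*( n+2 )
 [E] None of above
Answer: C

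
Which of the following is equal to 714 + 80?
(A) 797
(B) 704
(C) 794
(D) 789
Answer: C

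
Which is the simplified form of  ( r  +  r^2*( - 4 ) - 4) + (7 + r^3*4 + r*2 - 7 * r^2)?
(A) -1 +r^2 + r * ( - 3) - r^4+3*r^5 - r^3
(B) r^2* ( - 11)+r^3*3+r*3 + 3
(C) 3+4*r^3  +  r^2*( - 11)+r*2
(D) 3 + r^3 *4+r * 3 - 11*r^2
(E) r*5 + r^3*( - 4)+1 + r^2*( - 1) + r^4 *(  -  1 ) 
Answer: D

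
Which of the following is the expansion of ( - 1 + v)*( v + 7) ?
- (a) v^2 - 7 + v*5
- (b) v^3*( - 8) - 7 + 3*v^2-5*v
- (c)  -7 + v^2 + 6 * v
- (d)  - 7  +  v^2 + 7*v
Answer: c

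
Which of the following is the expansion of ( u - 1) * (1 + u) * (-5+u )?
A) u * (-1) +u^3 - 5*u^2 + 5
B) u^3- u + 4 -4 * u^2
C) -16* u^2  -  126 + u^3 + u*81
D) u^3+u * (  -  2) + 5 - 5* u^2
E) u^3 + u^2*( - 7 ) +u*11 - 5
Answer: A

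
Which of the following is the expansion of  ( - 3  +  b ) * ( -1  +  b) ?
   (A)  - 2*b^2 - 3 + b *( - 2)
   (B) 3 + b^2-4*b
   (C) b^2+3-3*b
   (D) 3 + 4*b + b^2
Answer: B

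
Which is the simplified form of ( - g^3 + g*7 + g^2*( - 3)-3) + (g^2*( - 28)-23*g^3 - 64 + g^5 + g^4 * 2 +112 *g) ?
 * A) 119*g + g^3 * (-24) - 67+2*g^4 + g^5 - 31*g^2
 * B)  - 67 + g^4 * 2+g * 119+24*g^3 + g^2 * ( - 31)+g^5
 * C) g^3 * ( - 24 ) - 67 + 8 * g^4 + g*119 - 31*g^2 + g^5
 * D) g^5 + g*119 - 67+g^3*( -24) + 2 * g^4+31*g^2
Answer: A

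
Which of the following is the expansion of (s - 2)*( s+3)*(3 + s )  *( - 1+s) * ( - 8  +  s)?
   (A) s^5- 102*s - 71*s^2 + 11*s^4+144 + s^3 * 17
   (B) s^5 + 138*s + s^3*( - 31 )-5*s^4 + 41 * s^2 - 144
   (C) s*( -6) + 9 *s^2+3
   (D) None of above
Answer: B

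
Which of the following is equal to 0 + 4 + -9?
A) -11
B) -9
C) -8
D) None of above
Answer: D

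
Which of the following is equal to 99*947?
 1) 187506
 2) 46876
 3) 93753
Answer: 3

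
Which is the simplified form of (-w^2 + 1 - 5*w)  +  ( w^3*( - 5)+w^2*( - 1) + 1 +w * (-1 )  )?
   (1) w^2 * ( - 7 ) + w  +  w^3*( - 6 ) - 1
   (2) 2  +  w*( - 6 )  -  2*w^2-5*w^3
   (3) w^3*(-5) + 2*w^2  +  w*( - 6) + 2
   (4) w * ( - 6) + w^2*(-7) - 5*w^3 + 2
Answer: 2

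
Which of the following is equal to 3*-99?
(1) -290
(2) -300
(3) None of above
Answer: 3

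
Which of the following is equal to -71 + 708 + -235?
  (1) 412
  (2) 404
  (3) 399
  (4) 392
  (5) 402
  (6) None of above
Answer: 5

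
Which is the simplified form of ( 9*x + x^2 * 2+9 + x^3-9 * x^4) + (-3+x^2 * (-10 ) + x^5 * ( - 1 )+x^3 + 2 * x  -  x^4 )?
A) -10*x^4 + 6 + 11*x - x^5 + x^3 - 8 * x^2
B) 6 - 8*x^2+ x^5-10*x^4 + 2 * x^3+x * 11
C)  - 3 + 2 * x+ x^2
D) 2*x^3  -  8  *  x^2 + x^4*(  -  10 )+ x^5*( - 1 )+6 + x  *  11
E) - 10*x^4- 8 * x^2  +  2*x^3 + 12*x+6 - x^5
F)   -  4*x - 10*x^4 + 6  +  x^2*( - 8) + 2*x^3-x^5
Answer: D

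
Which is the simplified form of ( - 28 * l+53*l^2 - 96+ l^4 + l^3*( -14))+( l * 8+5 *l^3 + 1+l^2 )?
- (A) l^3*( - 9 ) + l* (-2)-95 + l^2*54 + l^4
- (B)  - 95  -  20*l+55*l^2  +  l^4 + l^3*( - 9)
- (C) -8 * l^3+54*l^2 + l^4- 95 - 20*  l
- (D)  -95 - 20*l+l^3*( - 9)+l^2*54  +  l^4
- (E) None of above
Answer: D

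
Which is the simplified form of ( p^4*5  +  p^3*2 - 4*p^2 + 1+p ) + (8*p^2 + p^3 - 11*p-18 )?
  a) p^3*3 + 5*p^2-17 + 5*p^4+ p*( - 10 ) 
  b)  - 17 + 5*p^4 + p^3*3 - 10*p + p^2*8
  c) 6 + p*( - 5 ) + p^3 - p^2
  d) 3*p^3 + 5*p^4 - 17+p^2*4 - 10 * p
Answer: d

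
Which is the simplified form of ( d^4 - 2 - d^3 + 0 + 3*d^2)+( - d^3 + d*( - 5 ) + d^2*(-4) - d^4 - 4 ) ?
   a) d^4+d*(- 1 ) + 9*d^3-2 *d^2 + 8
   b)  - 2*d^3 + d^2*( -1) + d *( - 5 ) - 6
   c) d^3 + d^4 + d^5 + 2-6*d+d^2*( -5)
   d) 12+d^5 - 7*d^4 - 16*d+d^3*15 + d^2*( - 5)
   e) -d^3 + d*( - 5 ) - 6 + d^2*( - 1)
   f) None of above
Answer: b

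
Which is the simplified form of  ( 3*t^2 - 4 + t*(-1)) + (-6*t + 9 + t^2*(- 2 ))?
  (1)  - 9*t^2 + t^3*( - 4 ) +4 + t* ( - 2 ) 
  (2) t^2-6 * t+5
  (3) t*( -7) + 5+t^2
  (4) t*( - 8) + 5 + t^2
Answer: 3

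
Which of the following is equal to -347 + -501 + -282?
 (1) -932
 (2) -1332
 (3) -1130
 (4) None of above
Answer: 3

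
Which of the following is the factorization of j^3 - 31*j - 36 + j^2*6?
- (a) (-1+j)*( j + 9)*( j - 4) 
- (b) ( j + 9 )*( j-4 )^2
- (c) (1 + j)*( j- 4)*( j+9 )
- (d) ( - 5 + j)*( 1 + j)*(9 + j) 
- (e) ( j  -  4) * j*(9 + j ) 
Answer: c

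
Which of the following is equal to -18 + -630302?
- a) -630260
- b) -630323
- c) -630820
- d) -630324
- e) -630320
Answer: e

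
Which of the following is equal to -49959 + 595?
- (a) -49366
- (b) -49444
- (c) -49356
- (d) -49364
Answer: d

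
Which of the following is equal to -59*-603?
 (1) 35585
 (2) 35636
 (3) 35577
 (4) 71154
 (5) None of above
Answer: 3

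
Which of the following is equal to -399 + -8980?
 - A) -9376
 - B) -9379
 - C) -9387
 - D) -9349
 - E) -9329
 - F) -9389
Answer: B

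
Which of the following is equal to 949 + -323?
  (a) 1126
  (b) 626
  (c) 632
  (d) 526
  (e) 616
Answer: b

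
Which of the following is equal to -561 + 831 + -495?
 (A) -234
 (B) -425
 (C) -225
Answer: C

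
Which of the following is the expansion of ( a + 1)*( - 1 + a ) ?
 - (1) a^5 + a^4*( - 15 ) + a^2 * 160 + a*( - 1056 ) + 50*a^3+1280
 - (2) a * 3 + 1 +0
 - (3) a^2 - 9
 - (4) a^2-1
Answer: 4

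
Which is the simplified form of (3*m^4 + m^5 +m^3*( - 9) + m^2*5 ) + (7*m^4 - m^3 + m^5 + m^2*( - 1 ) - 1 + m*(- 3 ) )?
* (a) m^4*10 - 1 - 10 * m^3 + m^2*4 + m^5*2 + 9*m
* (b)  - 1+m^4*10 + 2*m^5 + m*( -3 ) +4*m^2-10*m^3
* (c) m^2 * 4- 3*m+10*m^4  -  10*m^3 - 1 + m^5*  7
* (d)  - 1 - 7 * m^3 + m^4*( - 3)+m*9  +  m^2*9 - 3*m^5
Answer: b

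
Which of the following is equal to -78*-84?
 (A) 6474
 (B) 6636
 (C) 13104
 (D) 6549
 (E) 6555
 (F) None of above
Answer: F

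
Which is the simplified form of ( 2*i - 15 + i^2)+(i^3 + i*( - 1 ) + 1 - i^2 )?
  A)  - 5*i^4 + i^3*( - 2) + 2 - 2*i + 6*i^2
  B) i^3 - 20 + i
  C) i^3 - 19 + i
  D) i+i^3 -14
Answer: D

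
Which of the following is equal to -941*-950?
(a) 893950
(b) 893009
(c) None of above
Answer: a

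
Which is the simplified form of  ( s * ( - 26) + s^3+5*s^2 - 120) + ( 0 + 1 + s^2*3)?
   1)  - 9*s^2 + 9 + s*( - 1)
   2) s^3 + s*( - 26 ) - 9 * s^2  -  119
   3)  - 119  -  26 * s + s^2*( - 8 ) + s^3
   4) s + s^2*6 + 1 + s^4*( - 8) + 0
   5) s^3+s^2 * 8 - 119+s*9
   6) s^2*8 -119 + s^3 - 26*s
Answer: 6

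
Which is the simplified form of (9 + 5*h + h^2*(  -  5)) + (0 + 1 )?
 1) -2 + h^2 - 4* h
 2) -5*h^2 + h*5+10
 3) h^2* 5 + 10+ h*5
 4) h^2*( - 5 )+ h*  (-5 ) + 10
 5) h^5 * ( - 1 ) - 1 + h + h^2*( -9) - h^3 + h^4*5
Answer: 2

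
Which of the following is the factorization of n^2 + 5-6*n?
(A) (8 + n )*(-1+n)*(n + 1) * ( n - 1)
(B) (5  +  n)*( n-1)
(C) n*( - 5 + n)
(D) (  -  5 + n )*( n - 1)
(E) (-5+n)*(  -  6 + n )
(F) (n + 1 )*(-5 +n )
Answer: D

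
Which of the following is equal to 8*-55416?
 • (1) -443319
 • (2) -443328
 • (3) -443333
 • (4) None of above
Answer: 2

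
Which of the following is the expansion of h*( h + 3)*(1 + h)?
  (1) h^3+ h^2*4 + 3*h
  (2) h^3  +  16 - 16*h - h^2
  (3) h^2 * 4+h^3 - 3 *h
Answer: 1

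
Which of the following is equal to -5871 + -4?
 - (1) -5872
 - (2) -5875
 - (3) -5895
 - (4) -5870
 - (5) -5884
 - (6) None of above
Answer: 2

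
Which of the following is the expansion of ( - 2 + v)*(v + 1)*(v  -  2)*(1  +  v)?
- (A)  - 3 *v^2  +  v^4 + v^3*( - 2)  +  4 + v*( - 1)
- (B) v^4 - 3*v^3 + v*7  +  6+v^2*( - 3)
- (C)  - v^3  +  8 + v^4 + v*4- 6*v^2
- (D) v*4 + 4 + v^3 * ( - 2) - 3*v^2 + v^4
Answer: D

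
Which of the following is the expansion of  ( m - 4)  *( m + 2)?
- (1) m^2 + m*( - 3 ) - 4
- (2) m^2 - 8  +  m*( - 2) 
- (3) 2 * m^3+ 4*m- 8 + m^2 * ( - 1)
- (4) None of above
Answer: 2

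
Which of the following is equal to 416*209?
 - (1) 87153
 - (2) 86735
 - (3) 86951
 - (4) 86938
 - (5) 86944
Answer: 5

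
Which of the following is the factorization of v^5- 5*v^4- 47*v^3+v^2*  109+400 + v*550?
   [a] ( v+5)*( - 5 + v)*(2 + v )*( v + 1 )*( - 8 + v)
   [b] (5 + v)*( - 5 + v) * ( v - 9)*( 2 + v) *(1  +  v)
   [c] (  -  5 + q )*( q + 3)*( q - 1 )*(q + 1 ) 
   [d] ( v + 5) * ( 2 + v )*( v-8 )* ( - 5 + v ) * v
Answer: a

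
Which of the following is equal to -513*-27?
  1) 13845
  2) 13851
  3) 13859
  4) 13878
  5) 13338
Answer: 2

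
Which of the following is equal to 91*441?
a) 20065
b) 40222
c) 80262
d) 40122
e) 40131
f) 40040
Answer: e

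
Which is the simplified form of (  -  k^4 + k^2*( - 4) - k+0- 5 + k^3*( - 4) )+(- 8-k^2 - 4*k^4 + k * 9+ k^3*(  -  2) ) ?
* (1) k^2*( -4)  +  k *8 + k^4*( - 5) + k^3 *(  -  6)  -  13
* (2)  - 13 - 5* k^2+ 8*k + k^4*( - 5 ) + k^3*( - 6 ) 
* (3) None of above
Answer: 2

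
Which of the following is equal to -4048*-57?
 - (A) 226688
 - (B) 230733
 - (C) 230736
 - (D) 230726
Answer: C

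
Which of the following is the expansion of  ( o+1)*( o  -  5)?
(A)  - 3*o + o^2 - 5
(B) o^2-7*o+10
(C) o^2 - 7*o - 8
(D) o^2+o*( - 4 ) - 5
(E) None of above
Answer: D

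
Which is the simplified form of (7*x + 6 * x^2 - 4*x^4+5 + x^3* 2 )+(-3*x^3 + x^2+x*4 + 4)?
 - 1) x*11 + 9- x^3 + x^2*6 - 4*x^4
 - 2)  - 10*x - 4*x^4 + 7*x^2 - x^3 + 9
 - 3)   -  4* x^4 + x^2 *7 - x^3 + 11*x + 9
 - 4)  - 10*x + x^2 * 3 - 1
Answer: 3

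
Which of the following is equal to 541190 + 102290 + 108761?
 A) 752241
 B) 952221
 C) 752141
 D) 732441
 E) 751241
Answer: A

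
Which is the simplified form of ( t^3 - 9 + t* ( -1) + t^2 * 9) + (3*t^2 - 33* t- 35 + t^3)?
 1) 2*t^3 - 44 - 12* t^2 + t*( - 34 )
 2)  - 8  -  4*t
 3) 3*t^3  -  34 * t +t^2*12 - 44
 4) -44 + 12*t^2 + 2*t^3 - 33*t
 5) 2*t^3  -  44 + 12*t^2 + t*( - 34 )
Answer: 5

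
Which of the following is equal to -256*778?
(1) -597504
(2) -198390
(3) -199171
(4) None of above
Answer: 4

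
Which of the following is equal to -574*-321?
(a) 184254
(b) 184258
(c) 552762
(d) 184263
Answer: a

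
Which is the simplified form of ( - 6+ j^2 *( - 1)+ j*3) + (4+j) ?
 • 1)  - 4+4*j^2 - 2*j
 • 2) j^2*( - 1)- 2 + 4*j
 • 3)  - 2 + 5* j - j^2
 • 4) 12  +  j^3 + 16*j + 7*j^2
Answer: 2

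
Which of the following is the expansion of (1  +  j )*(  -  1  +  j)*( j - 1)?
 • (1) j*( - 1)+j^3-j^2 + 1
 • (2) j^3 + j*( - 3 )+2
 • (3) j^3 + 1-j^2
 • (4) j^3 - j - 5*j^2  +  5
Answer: 1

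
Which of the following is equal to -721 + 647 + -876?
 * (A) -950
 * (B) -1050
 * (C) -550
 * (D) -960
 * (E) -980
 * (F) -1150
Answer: A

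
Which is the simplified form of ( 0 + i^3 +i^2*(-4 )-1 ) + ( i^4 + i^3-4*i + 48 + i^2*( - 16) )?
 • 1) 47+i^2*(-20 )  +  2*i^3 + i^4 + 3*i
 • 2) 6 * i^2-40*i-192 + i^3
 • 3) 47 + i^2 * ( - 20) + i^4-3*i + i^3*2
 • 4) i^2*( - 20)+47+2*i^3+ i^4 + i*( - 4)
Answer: 4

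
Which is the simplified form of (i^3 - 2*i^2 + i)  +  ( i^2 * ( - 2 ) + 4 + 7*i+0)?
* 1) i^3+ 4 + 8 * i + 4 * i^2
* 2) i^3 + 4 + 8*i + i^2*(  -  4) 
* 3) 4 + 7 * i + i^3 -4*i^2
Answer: 2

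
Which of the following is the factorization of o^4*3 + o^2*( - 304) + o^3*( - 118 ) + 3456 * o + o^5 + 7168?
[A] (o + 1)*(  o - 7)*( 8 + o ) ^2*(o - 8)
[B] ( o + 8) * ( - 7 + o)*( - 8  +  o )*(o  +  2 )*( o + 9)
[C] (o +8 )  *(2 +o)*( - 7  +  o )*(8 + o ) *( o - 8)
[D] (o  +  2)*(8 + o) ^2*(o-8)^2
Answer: C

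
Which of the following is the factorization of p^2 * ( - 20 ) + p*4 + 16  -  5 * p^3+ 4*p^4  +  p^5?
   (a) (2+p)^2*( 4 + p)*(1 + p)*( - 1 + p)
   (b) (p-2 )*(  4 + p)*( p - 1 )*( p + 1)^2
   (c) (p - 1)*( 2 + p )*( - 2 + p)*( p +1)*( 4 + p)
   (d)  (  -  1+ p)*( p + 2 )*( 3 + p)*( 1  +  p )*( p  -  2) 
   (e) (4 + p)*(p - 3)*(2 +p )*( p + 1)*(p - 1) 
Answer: c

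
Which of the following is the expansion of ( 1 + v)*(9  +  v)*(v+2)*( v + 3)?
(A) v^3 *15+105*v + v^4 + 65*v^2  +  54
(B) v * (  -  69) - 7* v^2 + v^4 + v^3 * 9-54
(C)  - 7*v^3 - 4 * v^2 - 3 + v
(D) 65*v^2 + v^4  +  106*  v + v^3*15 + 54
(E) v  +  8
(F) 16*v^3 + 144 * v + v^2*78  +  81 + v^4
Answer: A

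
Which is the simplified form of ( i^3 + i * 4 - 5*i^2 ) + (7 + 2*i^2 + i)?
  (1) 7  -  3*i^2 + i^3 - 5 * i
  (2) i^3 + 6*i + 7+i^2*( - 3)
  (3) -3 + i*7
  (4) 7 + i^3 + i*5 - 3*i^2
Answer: 4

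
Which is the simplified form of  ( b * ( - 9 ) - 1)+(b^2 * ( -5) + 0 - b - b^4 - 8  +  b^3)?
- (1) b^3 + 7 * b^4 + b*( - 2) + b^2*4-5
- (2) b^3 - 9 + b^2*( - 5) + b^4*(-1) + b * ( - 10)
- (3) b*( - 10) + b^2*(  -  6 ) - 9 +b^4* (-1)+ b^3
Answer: 2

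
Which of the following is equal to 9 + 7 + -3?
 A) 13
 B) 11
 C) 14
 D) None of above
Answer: A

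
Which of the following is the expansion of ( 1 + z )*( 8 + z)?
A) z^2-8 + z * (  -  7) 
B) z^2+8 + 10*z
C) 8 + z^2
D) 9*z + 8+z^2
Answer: D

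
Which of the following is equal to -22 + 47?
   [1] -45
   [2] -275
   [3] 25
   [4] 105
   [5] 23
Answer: 3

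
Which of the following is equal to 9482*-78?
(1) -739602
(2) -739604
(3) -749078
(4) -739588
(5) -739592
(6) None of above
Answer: 6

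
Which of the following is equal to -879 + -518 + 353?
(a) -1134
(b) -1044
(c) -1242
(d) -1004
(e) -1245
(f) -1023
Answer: b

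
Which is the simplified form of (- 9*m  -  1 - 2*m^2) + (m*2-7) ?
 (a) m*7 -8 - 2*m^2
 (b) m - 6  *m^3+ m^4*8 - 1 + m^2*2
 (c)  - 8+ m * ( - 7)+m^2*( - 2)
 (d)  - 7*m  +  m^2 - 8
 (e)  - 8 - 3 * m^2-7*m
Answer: c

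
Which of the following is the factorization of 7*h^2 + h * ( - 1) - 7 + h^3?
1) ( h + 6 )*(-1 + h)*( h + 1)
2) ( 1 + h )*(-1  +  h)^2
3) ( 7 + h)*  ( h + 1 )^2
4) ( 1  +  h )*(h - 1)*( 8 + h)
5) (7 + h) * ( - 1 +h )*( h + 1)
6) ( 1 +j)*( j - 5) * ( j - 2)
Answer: 5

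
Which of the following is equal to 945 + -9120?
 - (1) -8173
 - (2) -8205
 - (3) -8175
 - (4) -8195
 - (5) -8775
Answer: 3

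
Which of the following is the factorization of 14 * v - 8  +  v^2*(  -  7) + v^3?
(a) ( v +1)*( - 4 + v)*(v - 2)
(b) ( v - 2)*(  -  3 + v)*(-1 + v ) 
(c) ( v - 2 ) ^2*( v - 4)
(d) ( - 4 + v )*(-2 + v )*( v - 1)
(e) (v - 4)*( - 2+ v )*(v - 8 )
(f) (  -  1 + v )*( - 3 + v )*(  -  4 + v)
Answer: d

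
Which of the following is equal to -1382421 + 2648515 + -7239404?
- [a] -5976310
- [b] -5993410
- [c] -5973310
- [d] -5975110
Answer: c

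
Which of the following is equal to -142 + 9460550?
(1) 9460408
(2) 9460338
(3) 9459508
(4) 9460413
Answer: 1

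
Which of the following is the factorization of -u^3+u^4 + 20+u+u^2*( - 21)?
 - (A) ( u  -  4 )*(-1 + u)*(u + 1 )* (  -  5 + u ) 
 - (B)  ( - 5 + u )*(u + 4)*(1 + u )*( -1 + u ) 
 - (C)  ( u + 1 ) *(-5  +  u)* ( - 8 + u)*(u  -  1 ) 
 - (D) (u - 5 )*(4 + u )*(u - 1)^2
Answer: B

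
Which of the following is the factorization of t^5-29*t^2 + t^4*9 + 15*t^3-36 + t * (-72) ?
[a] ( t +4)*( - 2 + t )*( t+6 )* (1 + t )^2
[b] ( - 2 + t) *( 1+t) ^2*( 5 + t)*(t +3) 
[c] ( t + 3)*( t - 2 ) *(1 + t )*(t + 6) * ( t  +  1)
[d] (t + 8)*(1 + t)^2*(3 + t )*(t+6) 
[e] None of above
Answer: c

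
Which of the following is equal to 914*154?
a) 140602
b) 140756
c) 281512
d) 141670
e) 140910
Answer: b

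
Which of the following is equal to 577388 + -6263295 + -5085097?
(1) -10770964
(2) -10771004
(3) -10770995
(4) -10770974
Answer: 2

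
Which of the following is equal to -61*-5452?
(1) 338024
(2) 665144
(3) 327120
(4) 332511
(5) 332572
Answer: 5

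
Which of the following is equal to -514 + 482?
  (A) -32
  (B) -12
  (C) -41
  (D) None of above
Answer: A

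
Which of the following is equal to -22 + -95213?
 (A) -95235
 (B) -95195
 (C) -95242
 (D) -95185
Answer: A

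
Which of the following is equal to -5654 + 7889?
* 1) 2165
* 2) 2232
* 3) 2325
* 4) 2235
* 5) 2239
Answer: 4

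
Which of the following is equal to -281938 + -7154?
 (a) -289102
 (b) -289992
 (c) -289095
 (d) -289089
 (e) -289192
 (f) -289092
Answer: f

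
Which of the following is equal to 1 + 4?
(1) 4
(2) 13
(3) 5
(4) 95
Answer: 3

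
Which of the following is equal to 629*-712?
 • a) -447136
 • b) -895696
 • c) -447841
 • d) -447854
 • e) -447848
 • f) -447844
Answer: e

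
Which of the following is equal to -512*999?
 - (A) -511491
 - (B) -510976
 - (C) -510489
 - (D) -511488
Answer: D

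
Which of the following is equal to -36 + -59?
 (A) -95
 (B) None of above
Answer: A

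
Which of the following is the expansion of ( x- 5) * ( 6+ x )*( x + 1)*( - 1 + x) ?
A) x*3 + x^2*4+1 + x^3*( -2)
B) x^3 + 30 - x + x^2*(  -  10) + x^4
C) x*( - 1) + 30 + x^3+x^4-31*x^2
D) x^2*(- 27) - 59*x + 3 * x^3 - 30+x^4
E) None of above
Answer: C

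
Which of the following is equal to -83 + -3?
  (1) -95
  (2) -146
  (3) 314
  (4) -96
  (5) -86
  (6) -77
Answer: 5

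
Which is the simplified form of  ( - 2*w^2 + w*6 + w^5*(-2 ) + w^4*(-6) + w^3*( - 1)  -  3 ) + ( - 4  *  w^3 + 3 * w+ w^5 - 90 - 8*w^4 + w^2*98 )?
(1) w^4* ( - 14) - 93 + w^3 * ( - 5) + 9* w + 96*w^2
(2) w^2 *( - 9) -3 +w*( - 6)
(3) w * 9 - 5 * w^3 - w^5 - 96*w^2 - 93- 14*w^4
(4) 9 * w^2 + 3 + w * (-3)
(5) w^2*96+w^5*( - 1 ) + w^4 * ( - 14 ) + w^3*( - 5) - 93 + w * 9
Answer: 5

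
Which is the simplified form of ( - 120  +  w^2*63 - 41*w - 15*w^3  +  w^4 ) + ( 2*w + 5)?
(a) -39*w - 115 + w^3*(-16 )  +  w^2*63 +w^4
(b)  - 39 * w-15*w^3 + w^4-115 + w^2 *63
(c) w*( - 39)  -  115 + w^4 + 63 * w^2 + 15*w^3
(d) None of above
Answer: b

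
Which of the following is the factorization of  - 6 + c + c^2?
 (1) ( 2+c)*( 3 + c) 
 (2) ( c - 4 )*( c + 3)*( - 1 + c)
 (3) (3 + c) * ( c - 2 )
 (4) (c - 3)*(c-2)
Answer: 3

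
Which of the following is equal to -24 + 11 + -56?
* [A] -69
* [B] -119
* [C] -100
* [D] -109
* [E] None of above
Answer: A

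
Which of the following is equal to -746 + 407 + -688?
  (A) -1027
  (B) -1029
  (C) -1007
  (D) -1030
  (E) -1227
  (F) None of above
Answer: A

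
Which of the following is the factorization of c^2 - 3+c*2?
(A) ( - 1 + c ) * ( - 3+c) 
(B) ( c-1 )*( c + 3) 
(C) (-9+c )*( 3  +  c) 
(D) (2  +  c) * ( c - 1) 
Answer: B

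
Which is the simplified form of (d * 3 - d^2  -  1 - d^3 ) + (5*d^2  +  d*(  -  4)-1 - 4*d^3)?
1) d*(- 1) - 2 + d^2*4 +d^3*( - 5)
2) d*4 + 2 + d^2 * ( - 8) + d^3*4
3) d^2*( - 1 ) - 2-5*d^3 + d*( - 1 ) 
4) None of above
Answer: 1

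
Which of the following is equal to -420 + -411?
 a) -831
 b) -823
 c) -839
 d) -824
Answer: a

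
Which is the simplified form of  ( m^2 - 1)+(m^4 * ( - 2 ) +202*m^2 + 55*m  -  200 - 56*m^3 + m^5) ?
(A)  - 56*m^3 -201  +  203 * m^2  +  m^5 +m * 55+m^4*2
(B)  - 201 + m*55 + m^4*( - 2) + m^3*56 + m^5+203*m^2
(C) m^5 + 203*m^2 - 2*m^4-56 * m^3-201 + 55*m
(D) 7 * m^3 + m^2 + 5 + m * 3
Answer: C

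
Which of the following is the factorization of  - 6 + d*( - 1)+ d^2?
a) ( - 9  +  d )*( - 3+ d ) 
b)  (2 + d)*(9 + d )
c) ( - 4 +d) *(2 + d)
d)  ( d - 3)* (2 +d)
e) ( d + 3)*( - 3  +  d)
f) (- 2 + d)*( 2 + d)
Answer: d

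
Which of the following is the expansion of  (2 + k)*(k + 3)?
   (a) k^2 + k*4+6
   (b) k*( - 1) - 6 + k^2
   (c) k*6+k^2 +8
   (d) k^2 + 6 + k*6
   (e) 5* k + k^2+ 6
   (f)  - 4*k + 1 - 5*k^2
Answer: e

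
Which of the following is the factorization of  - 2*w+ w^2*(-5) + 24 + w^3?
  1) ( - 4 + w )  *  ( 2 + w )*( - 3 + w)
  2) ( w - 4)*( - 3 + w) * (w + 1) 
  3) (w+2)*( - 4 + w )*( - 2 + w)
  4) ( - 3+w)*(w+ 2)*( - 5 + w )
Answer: 1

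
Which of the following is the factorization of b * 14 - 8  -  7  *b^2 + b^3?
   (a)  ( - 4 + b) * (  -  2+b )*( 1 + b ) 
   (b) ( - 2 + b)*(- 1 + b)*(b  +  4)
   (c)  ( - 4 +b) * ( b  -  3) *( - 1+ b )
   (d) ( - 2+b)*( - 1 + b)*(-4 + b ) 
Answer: d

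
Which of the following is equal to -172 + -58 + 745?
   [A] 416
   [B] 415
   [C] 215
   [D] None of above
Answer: D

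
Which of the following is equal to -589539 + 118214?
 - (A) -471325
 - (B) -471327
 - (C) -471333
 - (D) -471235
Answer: A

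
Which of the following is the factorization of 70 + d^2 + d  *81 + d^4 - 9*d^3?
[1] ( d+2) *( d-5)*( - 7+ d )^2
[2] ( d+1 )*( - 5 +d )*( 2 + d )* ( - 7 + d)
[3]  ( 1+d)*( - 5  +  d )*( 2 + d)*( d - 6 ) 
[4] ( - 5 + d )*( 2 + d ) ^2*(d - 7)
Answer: 2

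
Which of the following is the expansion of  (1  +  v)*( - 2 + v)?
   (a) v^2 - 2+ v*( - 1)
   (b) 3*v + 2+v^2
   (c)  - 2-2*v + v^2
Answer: a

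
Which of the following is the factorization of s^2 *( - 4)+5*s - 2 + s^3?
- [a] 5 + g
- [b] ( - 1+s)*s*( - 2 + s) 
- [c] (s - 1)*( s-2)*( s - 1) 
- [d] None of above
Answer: c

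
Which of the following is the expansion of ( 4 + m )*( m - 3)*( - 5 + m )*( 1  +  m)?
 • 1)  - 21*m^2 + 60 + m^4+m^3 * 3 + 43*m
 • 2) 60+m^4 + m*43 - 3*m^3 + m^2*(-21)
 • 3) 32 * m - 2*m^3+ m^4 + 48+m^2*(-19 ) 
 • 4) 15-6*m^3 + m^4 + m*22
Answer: 2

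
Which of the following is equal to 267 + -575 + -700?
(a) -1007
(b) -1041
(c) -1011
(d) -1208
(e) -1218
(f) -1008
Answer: f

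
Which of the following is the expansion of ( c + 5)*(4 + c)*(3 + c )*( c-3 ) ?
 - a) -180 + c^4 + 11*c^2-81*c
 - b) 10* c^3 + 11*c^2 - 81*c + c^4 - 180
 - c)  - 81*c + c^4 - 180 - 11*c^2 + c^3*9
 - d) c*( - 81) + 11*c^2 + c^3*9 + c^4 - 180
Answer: d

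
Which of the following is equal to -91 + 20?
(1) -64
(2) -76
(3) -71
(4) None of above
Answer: 3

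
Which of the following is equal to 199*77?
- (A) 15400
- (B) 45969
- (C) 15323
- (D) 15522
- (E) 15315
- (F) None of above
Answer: C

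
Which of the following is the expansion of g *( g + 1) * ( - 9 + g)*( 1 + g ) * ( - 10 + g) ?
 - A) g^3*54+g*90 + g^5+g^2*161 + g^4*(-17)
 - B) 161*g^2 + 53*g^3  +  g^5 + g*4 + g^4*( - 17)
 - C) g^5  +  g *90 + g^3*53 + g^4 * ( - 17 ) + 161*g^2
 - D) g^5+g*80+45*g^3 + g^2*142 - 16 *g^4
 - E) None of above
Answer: C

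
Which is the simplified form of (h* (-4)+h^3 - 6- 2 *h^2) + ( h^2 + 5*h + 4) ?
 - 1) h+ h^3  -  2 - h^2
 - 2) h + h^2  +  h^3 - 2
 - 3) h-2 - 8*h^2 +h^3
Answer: 1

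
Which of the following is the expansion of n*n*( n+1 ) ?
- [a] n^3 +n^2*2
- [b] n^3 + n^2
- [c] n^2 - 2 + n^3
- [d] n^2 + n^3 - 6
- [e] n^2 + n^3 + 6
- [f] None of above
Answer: b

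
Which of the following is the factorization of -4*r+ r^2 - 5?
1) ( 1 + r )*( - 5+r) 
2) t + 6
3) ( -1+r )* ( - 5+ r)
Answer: 1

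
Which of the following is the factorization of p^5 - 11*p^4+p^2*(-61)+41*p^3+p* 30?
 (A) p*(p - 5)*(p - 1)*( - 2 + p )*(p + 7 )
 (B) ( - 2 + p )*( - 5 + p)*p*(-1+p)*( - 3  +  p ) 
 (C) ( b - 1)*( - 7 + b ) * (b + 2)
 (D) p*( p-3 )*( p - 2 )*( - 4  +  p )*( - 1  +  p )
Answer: B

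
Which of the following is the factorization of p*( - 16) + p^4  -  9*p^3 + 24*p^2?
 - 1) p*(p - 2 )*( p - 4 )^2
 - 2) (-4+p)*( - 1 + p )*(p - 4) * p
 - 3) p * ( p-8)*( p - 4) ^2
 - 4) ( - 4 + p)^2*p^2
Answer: 2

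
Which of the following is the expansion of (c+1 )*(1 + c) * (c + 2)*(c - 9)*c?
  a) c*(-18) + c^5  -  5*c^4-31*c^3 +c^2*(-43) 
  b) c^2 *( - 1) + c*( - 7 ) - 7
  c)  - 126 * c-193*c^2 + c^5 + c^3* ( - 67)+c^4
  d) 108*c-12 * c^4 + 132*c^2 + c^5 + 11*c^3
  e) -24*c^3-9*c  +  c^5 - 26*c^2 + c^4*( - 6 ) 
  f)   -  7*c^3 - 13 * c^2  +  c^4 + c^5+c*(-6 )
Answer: a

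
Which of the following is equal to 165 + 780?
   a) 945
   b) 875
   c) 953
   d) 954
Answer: a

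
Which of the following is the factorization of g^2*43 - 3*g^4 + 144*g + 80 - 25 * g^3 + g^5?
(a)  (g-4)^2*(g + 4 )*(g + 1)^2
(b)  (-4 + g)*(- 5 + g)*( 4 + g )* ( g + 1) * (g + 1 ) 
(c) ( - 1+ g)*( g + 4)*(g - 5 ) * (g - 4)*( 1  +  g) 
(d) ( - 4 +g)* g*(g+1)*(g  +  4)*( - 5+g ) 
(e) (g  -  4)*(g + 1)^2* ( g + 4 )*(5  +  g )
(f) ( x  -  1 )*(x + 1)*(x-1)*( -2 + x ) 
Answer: b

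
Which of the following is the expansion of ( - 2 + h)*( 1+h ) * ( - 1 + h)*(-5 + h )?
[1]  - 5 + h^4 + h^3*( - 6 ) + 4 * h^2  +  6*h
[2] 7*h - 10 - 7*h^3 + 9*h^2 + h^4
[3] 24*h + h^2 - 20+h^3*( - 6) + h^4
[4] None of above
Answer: 2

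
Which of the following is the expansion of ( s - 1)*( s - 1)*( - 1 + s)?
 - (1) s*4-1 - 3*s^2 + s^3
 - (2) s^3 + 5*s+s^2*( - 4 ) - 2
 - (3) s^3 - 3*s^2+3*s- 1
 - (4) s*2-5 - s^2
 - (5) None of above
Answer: 3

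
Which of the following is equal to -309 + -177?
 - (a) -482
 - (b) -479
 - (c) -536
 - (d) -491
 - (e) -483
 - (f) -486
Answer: f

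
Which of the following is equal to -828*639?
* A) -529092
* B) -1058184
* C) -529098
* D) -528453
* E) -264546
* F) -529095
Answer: A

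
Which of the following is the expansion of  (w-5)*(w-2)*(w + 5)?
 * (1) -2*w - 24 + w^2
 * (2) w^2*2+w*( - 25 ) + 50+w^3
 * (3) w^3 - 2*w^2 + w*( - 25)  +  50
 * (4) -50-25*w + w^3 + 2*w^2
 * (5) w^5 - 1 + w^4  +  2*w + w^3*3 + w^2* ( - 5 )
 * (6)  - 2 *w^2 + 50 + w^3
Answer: 3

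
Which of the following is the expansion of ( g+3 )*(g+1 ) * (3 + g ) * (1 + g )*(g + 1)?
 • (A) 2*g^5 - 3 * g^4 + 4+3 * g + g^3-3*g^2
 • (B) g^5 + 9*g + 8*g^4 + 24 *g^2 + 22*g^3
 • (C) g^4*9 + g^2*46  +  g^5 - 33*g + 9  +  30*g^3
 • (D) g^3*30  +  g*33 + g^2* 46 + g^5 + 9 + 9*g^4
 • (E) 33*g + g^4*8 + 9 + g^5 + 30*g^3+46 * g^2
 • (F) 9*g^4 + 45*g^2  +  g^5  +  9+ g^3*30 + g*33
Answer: D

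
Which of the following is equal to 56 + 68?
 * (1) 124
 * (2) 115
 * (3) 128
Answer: 1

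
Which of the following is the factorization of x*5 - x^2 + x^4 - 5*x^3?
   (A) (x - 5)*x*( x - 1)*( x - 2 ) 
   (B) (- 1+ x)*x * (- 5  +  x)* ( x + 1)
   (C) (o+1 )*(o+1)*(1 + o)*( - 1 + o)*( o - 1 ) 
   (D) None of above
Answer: B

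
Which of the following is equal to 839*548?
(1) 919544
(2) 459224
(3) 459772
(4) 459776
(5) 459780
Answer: 3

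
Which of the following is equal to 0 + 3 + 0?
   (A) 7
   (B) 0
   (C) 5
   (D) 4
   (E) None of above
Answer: E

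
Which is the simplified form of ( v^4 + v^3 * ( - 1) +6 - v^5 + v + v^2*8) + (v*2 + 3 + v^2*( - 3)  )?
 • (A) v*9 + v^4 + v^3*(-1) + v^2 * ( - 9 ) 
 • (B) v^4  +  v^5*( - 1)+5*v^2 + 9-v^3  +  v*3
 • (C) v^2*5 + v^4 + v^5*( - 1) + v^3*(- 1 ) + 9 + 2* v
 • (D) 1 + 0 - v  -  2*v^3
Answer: B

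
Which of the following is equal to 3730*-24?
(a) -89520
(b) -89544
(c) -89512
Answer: a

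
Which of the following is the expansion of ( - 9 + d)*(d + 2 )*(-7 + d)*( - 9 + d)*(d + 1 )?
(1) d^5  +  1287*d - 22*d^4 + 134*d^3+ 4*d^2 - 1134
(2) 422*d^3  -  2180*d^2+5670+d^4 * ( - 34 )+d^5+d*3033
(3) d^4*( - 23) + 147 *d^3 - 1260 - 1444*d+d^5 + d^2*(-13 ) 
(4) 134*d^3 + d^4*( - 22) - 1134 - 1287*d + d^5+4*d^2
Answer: 4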